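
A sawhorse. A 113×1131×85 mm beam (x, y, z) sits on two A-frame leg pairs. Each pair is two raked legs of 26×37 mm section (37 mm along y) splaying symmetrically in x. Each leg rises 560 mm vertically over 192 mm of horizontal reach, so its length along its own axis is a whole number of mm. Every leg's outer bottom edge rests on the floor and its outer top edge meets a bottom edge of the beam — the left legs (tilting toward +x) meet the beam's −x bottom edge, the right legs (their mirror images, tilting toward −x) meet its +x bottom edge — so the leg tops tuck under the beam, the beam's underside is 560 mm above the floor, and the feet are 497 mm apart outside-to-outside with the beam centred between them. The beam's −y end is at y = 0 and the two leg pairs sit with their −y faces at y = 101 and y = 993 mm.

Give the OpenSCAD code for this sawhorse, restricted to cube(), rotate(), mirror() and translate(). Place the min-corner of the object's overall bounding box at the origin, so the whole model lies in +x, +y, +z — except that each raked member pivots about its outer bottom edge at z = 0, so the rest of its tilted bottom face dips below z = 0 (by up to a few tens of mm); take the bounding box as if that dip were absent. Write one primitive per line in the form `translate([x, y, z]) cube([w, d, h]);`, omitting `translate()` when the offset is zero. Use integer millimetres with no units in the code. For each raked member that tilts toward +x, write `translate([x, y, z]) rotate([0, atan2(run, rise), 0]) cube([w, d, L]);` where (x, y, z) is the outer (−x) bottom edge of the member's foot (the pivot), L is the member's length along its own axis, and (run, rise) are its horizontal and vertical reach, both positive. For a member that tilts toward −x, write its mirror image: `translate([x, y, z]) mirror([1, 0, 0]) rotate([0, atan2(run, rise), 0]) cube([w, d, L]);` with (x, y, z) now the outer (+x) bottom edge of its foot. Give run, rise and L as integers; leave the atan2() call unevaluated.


translate([192, 0, 560]) cube([113, 1131, 85]);
translate([0, 101, 0]) rotate([0, atan2(192, 560), 0]) cube([26, 37, 592]);
translate([497, 101, 0]) mirror([1, 0, 0]) rotate([0, atan2(192, 560), 0]) cube([26, 37, 592]);
translate([0, 993, 0]) rotate([0, atan2(192, 560), 0]) cube([26, 37, 592]);
translate([497, 993, 0]) mirror([1, 0, 0]) rotate([0, atan2(192, 560), 0]) cube([26, 37, 592]);


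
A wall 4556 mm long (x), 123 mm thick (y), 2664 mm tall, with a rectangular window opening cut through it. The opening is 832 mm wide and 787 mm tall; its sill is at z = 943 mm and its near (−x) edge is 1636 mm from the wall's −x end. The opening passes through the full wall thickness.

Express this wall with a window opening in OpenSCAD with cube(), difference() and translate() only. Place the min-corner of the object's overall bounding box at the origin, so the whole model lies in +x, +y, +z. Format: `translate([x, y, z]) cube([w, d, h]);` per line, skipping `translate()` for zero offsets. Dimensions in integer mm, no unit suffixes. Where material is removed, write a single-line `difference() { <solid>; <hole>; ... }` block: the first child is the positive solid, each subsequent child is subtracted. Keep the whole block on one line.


difference() { cube([4556, 123, 2664]); translate([1636, 0, 943]) cube([832, 123, 787]); }


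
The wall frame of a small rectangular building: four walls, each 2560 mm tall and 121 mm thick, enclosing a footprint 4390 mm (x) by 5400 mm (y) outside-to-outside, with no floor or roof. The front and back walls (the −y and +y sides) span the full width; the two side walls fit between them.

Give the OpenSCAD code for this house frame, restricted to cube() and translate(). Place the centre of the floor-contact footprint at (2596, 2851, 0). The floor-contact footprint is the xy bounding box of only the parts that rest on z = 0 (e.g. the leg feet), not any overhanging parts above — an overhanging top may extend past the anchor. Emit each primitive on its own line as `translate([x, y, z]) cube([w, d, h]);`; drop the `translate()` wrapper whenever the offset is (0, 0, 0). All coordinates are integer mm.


translate([401, 151, 0]) cube([4390, 121, 2560]);
translate([401, 5430, 0]) cube([4390, 121, 2560]);
translate([401, 272, 0]) cube([121, 5158, 2560]);
translate([4670, 272, 0]) cube([121, 5158, 2560]);


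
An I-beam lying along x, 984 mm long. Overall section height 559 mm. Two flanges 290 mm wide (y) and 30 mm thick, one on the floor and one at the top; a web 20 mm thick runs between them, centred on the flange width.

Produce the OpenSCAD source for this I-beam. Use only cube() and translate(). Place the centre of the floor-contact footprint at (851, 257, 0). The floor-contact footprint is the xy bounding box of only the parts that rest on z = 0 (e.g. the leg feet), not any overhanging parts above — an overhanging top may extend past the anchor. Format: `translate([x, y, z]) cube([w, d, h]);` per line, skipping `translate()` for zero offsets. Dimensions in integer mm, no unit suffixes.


translate([359, 112, 0]) cube([984, 290, 30]);
translate([359, 247, 30]) cube([984, 20, 499]);
translate([359, 112, 529]) cube([984, 290, 30]);


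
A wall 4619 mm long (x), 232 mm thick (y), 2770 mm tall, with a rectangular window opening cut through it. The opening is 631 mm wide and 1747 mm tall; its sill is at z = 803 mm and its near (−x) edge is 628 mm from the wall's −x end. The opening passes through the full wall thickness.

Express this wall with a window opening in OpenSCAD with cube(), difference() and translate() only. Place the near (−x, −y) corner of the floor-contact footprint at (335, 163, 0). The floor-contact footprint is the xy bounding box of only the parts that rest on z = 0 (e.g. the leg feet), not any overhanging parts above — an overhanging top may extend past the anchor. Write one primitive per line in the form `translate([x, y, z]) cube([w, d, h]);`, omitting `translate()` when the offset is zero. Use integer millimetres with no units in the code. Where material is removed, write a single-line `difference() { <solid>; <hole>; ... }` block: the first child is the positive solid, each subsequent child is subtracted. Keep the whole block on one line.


difference() { translate([335, 163, 0]) cube([4619, 232, 2770]); translate([963, 163, 803]) cube([631, 232, 1747]); }


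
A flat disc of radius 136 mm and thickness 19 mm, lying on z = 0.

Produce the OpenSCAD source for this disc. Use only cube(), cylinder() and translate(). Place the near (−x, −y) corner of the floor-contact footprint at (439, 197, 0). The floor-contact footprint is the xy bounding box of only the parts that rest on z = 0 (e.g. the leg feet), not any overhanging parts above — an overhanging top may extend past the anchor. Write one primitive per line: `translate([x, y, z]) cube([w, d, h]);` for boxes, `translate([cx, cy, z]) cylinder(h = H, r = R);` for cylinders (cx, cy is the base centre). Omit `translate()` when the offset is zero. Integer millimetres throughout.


translate([575, 333, 0]) cylinder(h = 19, r = 136);


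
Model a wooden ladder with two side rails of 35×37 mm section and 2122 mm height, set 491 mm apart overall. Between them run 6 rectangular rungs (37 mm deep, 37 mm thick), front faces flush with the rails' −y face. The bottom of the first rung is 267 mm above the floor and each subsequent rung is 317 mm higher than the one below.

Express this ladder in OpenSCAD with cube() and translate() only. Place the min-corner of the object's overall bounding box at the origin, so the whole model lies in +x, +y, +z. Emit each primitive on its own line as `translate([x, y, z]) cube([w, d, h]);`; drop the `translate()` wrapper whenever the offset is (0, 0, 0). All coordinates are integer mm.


// rung span = 491 - 2*35 = 421
// rung[k] z = 267 + k*317
cube([35, 37, 2122]);
translate([456, 0, 0]) cube([35, 37, 2122]);
translate([35, 0, 267]) cube([421, 37, 37]);
translate([35, 0, 584]) cube([421, 37, 37]);
translate([35, 0, 901]) cube([421, 37, 37]);
translate([35, 0, 1218]) cube([421, 37, 37]);
translate([35, 0, 1535]) cube([421, 37, 37]);
translate([35, 0, 1852]) cube([421, 37, 37]);


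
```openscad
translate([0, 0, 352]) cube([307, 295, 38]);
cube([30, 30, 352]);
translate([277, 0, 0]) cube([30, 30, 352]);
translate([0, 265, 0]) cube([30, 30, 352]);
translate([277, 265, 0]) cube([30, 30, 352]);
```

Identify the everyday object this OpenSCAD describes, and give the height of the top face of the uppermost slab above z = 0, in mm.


A stool. The seat height is 390 mm.

A 307×295×38 slab at z = 352 on four corner posts — a stool. The seat top is 352 + 38 = 390 mm.


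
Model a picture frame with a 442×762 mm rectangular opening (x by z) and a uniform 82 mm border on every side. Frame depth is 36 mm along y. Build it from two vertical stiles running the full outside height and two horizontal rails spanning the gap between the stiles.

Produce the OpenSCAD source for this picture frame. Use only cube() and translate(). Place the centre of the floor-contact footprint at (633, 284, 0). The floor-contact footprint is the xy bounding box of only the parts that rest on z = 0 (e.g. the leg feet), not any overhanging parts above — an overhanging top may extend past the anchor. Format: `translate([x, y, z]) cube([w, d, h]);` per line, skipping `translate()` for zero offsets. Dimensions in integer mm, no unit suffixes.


translate([330, 266, 0]) cube([82, 36, 926]);
translate([854, 266, 0]) cube([82, 36, 926]);
translate([412, 266, 0]) cube([442, 36, 82]);
translate([412, 266, 844]) cube([442, 36, 82]);


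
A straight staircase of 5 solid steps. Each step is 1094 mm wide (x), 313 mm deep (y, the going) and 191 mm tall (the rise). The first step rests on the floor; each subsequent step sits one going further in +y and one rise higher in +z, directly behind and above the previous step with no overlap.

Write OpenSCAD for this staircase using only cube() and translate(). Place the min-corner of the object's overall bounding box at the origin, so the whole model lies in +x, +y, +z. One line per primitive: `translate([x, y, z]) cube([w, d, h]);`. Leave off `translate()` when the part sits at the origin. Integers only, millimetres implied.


cube([1094, 313, 191]);
translate([0, 313, 191]) cube([1094, 313, 191]);
translate([0, 626, 382]) cube([1094, 313, 191]);
translate([0, 939, 573]) cube([1094, 313, 191]);
translate([0, 1252, 764]) cube([1094, 313, 191]);


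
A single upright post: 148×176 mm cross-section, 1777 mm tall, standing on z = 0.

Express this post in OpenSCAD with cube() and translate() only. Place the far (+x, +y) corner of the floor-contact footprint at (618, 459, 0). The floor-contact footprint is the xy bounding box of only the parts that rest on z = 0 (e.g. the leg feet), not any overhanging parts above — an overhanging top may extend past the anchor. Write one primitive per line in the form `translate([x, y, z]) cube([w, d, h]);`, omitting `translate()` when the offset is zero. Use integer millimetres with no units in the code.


translate([470, 283, 0]) cube([148, 176, 1777]);


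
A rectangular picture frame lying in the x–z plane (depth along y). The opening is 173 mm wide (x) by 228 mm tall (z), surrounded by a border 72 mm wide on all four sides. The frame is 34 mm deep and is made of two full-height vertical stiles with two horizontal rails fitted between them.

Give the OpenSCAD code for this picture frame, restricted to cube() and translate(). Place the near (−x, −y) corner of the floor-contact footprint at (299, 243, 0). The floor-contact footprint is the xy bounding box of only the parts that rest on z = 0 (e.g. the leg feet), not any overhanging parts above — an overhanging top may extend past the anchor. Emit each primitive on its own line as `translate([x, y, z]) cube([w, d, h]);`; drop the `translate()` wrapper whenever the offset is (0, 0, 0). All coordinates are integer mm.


translate([299, 243, 0]) cube([72, 34, 372]);
translate([544, 243, 0]) cube([72, 34, 372]);
translate([371, 243, 0]) cube([173, 34, 72]);
translate([371, 243, 300]) cube([173, 34, 72]);


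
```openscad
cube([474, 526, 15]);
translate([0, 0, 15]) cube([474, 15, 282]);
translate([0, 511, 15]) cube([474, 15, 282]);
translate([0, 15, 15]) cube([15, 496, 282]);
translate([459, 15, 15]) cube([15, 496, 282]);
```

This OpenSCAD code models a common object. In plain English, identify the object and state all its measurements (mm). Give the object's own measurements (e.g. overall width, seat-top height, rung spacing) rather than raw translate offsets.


An open-topped rectangular box: outside dimensions 474×526×297 mm, with a uniform wall and base thickness of 15 mm. The base is a full 474×526 slab on the floor; four walls sit on top of the base. The front and back walls (the −y and +y sides) span the full width; the two side walls fit between them.


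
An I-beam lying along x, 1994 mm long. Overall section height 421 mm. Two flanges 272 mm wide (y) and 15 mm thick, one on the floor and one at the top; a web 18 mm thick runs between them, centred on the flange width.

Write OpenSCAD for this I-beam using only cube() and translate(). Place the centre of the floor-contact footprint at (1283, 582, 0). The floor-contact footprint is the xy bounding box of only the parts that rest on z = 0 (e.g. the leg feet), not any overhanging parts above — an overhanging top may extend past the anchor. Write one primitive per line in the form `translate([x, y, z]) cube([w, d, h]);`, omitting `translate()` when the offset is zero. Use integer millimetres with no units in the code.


translate([286, 446, 0]) cube([1994, 272, 15]);
translate([286, 573, 15]) cube([1994, 18, 391]);
translate([286, 446, 406]) cube([1994, 272, 15]);


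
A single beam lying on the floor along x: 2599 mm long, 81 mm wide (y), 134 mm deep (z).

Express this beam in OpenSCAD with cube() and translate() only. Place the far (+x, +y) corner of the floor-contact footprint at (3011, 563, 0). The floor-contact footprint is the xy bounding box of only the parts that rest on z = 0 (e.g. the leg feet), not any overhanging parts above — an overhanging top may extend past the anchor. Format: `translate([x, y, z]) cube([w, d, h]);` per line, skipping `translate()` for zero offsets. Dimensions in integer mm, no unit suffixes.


translate([412, 482, 0]) cube([2599, 81, 134]);


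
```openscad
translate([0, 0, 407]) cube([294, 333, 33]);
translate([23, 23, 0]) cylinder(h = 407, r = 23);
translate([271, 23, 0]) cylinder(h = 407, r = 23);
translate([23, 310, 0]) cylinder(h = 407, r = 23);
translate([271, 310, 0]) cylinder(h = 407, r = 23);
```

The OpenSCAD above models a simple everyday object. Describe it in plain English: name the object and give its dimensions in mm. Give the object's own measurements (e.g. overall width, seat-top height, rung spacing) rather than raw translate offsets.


A four-legged stool. The seat is a 294×333×33 mm slab whose top surface is at z = 440 mm; four round legs, each 46 mm in diameter, run from the floor (z = 0) to the underside of the seat, each leg's axis is inset half a diameter from the nearest pair of seat edges (so the leg's bounding box is flush with the corner).


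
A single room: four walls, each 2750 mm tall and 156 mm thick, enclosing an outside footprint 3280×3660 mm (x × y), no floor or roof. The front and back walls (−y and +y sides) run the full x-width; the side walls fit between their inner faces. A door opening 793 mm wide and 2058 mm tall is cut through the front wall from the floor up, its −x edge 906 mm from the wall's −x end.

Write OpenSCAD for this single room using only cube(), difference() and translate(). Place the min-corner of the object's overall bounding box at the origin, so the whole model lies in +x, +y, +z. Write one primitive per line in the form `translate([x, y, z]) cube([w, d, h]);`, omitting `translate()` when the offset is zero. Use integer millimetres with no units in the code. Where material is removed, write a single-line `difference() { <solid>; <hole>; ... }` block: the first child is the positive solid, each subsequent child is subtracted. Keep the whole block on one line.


difference() { cube([3280, 156, 2750]); translate([906, 0, 0]) cube([793, 156, 2058]); }
translate([0, 3504, 0]) cube([3280, 156, 2750]);
translate([0, 156, 0]) cube([156, 3348, 2750]);
translate([3124, 156, 0]) cube([156, 3348, 2750]);


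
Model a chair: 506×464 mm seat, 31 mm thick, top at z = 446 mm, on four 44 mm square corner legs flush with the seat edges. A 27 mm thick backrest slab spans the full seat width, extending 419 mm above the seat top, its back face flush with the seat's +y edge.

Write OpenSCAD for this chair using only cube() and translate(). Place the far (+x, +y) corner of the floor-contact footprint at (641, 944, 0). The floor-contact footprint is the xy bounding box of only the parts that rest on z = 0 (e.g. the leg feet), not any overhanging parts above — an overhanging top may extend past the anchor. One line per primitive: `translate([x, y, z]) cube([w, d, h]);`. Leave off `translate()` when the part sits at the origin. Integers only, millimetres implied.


translate([135, 480, 415]) cube([506, 464, 31]);
translate([135, 480, 0]) cube([44, 44, 415]);
translate([597, 480, 0]) cube([44, 44, 415]);
translate([135, 900, 0]) cube([44, 44, 415]);
translate([597, 900, 0]) cube([44, 44, 415]);
translate([135, 917, 446]) cube([506, 27, 419]);


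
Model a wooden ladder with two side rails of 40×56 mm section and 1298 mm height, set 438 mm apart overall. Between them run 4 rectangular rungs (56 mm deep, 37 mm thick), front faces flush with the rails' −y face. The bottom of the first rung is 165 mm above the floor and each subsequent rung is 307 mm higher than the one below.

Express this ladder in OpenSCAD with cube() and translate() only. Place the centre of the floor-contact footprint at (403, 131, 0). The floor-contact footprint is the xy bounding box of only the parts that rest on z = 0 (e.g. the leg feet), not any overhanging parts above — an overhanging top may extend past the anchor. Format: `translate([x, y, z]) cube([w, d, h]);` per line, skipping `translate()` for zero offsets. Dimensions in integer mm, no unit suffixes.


translate([184, 103, 0]) cube([40, 56, 1298]);
translate([582, 103, 0]) cube([40, 56, 1298]);
translate([224, 103, 165]) cube([358, 56, 37]);
translate([224, 103, 472]) cube([358, 56, 37]);
translate([224, 103, 779]) cube([358, 56, 37]);
translate([224, 103, 1086]) cube([358, 56, 37]);


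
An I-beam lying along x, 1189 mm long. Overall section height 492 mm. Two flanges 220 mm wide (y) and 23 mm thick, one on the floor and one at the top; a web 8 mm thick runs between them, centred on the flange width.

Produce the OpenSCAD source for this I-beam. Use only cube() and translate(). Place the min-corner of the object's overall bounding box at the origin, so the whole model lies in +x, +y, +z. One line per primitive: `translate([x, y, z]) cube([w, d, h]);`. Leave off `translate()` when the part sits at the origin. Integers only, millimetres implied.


cube([1189, 220, 23]);
translate([0, 106, 23]) cube([1189, 8, 446]);
translate([0, 0, 469]) cube([1189, 220, 23]);


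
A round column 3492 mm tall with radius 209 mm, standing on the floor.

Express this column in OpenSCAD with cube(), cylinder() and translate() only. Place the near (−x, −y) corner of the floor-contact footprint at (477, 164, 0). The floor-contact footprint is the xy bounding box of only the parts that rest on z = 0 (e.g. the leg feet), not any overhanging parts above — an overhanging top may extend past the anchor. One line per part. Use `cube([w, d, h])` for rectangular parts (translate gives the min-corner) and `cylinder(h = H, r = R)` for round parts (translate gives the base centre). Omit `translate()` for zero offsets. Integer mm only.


translate([686, 373, 0]) cylinder(h = 3492, r = 209);


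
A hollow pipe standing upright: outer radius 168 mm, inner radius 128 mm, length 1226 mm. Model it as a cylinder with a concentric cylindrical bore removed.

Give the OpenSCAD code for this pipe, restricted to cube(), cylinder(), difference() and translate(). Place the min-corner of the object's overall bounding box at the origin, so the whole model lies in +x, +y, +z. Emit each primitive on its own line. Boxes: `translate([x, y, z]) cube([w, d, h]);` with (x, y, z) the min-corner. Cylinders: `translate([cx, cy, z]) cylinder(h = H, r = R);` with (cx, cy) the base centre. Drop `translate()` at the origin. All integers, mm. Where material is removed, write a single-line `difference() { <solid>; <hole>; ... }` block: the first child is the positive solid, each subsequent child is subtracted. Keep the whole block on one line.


difference() { translate([168, 168, 0]) cylinder(h = 1226, r = 168); translate([168, 168, 0]) cylinder(h = 1226, r = 128); }


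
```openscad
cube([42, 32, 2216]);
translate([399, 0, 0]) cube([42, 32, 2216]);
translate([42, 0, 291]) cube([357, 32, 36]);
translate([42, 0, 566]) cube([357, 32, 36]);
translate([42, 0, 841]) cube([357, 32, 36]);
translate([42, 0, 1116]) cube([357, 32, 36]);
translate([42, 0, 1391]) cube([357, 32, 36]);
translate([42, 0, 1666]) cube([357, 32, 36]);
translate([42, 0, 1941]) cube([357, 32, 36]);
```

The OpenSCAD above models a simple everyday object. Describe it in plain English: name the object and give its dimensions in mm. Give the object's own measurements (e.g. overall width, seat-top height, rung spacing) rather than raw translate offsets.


A straight ladder. Two 42×32 mm vertical rails, 2216 mm tall, stand 441 mm apart (outside-to-outside) with their front faces coplanar on the −y side. 7 rungs, each 32 mm deep and 36 mm tall, span between the inner faces of the rails, front faces flush with the rails. The lowest rung's underside is at z = 291 mm and rungs are spaced 275 mm apart (underside to underside).


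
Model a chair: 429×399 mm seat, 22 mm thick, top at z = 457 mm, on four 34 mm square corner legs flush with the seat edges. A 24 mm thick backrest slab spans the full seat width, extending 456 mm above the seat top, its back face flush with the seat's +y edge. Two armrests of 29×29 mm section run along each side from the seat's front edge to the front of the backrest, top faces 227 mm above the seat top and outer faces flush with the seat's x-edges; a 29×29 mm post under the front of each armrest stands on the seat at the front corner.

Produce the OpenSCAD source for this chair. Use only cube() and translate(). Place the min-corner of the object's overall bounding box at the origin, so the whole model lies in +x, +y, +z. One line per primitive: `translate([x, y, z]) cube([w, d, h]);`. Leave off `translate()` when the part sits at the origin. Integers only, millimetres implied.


translate([0, 0, 435]) cube([429, 399, 22]);
cube([34, 34, 435]);
translate([395, 0, 0]) cube([34, 34, 435]);
translate([0, 365, 0]) cube([34, 34, 435]);
translate([395, 365, 0]) cube([34, 34, 435]);
translate([0, 375, 457]) cube([429, 24, 456]);
translate([0, 0, 655]) cube([29, 375, 29]);
translate([400, 0, 655]) cube([29, 375, 29]);
translate([0, 0, 457]) cube([29, 29, 198]);
translate([400, 0, 457]) cube([29, 29, 198]);


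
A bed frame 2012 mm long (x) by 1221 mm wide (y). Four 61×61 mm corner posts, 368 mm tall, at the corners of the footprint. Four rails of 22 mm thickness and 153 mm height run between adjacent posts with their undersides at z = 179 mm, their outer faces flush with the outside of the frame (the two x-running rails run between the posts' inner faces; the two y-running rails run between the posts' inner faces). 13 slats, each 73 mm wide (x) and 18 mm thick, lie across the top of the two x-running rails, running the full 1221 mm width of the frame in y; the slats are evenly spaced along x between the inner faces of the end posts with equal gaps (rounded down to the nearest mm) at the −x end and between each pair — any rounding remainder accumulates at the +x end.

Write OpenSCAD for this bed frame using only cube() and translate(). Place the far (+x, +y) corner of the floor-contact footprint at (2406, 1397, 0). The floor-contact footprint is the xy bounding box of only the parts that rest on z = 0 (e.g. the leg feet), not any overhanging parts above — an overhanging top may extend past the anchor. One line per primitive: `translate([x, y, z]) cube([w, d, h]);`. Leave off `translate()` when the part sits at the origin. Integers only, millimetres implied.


translate([394, 176, 0]) cube([61, 61, 368]);
translate([394, 1336, 0]) cube([61, 61, 368]);
translate([2345, 176, 0]) cube([61, 61, 368]);
translate([2345, 1336, 0]) cube([61, 61, 368]);
translate([455, 176, 179]) cube([1890, 22, 153]);
translate([455, 1375, 179]) cube([1890, 22, 153]);
translate([394, 237, 179]) cube([22, 1099, 153]);
translate([2384, 237, 179]) cube([22, 1099, 153]);
translate([522, 176, 332]) cube([73, 1221, 18]);
translate([662, 176, 332]) cube([73, 1221, 18]);
translate([802, 176, 332]) cube([73, 1221, 18]);
translate([942, 176, 332]) cube([73, 1221, 18]);
translate([1082, 176, 332]) cube([73, 1221, 18]);
translate([1222, 176, 332]) cube([73, 1221, 18]);
translate([1362, 176, 332]) cube([73, 1221, 18]);
translate([1502, 176, 332]) cube([73, 1221, 18]);
translate([1642, 176, 332]) cube([73, 1221, 18]);
translate([1782, 176, 332]) cube([73, 1221, 18]);
translate([1922, 176, 332]) cube([73, 1221, 18]);
translate([2062, 176, 332]) cube([73, 1221, 18]);
translate([2202, 176, 332]) cube([73, 1221, 18]);


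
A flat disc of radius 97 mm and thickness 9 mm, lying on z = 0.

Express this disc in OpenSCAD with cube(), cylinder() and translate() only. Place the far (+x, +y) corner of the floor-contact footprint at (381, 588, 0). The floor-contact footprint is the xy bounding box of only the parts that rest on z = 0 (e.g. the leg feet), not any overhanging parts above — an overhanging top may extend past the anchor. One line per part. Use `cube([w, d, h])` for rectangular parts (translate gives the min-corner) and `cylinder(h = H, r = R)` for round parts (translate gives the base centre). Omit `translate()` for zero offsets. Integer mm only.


translate([284, 491, 0]) cylinder(h = 9, r = 97);


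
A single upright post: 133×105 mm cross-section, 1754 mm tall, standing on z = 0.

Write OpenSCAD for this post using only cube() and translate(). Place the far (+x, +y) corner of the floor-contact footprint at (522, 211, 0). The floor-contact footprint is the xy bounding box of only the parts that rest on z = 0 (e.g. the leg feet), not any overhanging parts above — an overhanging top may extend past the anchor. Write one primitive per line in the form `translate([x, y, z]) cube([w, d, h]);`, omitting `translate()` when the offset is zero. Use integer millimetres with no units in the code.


translate([389, 106, 0]) cube([133, 105, 1754]);


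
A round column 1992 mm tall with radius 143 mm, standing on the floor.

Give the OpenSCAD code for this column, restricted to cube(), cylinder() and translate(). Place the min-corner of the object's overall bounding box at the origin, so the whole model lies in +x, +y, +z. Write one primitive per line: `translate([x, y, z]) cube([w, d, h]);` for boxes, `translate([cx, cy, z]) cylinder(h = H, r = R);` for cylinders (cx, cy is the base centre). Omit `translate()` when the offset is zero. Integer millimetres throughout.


translate([143, 143, 0]) cylinder(h = 1992, r = 143);


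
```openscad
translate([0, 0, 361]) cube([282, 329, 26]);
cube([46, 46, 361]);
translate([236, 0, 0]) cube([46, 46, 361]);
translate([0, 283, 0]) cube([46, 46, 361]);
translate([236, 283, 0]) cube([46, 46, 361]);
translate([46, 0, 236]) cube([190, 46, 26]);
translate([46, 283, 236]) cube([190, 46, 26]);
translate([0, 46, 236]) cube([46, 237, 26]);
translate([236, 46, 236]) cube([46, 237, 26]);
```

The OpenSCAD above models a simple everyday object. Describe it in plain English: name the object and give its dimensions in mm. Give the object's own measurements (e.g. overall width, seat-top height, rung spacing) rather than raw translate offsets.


A four-legged stool. The seat is a 282×329×26 mm slab whose top surface is at z = 387 mm; four square legs, each 46×46 mm in cross-section, run from the floor (z = 0) to the underside of the seat, each flush with a corner of the seat. Four stretchers, 46 mm wide and 26 mm tall, connect adjacent legs with their undersides at z = 236 mm, each running between the inner faces of the legs it joins and aligned with the legs' outer faces on the other axis.


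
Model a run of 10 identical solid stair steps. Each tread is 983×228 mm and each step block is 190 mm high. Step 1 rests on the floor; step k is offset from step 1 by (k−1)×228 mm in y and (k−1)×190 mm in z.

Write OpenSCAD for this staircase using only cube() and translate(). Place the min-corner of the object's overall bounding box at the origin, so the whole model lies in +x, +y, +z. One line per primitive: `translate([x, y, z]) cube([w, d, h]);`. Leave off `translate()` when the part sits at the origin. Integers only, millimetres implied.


cube([983, 228, 190]);
translate([0, 228, 190]) cube([983, 228, 190]);
translate([0, 456, 380]) cube([983, 228, 190]);
translate([0, 684, 570]) cube([983, 228, 190]);
translate([0, 912, 760]) cube([983, 228, 190]);
translate([0, 1140, 950]) cube([983, 228, 190]);
translate([0, 1368, 1140]) cube([983, 228, 190]);
translate([0, 1596, 1330]) cube([983, 228, 190]);
translate([0, 1824, 1520]) cube([983, 228, 190]);
translate([0, 2052, 1710]) cube([983, 228, 190]);


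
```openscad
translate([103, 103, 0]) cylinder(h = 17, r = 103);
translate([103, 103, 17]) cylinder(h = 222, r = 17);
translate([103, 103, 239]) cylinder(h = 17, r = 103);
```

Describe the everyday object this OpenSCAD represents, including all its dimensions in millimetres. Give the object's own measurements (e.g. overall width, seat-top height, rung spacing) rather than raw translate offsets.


A spool: two coaxial disc flanges of radius 103 mm and thickness 17 mm, joined by a core cylinder of radius 17 mm and height 222 mm. The lower flange rests on z = 0 and the three cylinders share a vertical axis.


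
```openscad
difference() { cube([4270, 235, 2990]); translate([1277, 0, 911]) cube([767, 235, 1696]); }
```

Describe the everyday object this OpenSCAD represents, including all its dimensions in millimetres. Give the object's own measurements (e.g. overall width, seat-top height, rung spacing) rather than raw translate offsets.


A wall 4270 mm long (x), 235 mm thick (y), 2990 mm tall, with a rectangular window opening cut through it. The opening is 767 mm wide and 1696 mm tall; its sill is at z = 911 mm and its near (−x) edge is 1277 mm from the wall's −x end. The opening passes through the full wall thickness.


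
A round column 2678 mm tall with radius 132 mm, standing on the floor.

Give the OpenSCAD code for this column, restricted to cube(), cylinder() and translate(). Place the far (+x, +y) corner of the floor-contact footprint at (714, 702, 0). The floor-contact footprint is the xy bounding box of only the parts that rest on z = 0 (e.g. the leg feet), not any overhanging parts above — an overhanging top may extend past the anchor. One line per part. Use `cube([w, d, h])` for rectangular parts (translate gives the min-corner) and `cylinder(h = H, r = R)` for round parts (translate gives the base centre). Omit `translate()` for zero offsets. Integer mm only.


translate([582, 570, 0]) cylinder(h = 2678, r = 132);


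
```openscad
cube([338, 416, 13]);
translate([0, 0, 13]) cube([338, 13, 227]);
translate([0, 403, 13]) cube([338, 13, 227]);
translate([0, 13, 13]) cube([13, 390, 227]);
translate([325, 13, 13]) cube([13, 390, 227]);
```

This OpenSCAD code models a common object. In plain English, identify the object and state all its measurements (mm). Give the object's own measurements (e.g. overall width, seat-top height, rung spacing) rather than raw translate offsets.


An open-topped rectangular box: outside dimensions 338×416×240 mm, with a uniform wall and base thickness of 13 mm. The base is a full 338×416 slab on the floor; four walls sit on top of the base. The front and back walls (the −y and +y sides) span the full width; the two side walls fit between them.


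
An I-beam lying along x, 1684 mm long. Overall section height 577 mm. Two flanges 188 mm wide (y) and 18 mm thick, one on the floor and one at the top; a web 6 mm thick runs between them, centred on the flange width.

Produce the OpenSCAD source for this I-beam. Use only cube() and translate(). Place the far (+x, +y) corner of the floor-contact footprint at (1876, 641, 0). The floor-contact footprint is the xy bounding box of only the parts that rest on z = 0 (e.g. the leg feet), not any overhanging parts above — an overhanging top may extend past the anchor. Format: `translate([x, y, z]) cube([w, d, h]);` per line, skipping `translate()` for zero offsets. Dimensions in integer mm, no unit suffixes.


translate([192, 453, 0]) cube([1684, 188, 18]);
translate([192, 544, 18]) cube([1684, 6, 541]);
translate([192, 453, 559]) cube([1684, 188, 18]);


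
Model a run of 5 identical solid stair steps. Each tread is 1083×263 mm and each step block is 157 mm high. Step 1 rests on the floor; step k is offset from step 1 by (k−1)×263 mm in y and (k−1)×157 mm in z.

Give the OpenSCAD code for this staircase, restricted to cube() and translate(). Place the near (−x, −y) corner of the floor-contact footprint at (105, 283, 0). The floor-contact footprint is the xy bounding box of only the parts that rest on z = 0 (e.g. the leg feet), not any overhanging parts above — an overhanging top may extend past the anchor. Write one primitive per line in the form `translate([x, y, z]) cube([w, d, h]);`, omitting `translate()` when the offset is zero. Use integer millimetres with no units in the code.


translate([105, 283, 0]) cube([1083, 263, 157]);
translate([105, 546, 157]) cube([1083, 263, 157]);
translate([105, 809, 314]) cube([1083, 263, 157]);
translate([105, 1072, 471]) cube([1083, 263, 157]);
translate([105, 1335, 628]) cube([1083, 263, 157]);


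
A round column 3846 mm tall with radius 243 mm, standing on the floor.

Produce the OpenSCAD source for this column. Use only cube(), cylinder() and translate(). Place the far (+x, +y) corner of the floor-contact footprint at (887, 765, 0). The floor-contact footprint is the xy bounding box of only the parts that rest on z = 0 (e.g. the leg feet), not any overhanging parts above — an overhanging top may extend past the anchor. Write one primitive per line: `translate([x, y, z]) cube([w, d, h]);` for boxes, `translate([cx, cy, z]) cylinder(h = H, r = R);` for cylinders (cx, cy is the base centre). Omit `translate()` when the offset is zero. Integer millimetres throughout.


translate([644, 522, 0]) cylinder(h = 3846, r = 243);


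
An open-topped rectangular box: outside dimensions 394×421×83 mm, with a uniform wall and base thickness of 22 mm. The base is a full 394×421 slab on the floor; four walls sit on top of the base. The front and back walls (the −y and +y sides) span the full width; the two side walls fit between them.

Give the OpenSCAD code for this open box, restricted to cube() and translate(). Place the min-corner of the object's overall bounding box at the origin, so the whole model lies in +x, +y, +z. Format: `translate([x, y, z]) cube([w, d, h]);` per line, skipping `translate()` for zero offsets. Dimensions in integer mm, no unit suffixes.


cube([394, 421, 22]);
translate([0, 0, 22]) cube([394, 22, 61]);
translate([0, 399, 22]) cube([394, 22, 61]);
translate([0, 22, 22]) cube([22, 377, 61]);
translate([372, 22, 22]) cube([22, 377, 61]);


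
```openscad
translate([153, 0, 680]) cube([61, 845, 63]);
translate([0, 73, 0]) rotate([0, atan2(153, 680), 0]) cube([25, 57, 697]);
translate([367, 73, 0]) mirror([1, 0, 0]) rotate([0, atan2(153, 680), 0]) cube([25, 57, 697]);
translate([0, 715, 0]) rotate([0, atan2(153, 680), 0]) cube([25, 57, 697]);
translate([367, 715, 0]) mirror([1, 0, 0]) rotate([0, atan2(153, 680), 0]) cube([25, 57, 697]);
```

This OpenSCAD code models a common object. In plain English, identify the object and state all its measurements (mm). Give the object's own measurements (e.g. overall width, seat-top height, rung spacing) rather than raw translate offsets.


A sawhorse. A 61×845×63 mm beam (x, y, z) sits on two A-frame leg pairs. Each pair is two raked legs of 25×57 mm section (57 mm along y) splaying symmetrically in x. Each leg rises 680 mm vertically over 153 mm of horizontal reach and is 697 mm long along its own axis. Every leg's outer bottom edge rests on the floor and its outer top edge meets a bottom edge of the beam — the left legs (tilting toward +x) meet the beam's −x bottom edge, the right legs (their mirror images, tilting toward −x) meet its +x bottom edge — so the leg tops tuck under the beam, the beam's underside is 680 mm above the floor, and the feet are 367 mm apart outside-to-outside with the beam centred between them. The two leg pairs are set in 73 mm from either end of the beam.


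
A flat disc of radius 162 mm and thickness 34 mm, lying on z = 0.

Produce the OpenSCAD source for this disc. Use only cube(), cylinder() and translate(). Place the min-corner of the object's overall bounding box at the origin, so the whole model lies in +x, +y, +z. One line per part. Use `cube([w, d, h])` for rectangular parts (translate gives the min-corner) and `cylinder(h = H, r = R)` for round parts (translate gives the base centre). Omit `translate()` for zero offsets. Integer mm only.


translate([162, 162, 0]) cylinder(h = 34, r = 162);


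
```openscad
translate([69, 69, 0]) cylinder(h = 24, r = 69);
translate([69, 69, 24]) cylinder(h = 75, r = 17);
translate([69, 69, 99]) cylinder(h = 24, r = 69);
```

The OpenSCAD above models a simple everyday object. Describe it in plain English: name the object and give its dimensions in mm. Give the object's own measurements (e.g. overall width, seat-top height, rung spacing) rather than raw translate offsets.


A spool: two coaxial disc flanges of radius 69 mm and thickness 24 mm, joined by a core cylinder of radius 17 mm and height 75 mm. The lower flange rests on z = 0 and the three cylinders share a vertical axis.


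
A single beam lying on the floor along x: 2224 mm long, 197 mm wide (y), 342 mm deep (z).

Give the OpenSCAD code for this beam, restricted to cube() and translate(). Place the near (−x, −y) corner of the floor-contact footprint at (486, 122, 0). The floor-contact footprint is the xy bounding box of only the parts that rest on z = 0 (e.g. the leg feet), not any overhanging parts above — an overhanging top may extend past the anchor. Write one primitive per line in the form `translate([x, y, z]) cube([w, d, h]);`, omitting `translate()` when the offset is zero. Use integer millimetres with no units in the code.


translate([486, 122, 0]) cube([2224, 197, 342]);


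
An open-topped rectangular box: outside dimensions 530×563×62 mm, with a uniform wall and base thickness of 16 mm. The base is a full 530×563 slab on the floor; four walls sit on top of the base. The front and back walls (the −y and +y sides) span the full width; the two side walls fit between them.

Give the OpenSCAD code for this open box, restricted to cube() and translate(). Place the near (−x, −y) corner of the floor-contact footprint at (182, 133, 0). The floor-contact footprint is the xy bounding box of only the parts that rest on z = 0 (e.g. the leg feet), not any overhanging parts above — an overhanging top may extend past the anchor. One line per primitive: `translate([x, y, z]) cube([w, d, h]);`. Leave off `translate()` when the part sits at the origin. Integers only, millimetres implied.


translate([182, 133, 0]) cube([530, 563, 16]);
translate([182, 133, 16]) cube([530, 16, 46]);
translate([182, 680, 16]) cube([530, 16, 46]);
translate([182, 149, 16]) cube([16, 531, 46]);
translate([696, 149, 16]) cube([16, 531, 46]);
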